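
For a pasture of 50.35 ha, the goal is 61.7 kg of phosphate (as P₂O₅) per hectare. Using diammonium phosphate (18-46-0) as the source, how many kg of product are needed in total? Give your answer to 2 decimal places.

Product per hectare = 61.7 / 46% = 134.13 kg.
Total product = 134.13 × 50.35 = 6753.467 kg.

6753.47 kg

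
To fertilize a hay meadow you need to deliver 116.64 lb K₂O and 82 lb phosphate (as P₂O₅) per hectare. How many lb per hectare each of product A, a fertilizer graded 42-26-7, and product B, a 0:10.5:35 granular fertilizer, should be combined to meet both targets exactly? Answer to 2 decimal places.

With a, b = lb per hectare of product A and product B:
K₂O: 0.07·a + 0.35·b = 116.64
P₂O₅: 0.26·a + 0.105·b = 82
Solving simultaneously: a = 196.686, b = 293.9199.

196.69 lb product A, 293.92 lb product B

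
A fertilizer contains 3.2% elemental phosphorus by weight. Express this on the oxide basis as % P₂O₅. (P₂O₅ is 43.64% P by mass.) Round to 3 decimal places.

%P₂O₅ = 3.2 / 0.4364 = 7.33272%.

7.333% P₂O₅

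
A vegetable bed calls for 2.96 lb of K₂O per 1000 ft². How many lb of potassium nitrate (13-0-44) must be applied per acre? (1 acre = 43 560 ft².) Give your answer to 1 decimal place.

Product per 1000 ft² = 2.96 / 44% = 6.72727 lb.
Convert to per acre: 6.72727 × 43.56 = 293.04 lb.

293.0 lb of product per acre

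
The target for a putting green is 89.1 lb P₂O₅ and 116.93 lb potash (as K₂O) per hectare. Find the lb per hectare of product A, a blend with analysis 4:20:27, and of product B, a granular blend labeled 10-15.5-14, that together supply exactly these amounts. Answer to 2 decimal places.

With a, b = lb per hectare of product A and product B:
P₂O₅: 0.2·a + 0.155·b = 89.1
K₂O: 0.27·a + 0.14·b = 116.93
Solving simultaneously: a = 407.953, b = 48.4477.

407.95 lb product A, 48.45 lb product B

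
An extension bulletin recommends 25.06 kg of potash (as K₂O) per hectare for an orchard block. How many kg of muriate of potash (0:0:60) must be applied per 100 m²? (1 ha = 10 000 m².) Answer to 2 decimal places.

0.42 kg of product per hundred sq m

Product per hectare = 25.06 / 60% = 41.7667 kg.
Convert to per 100 m²: 41.7667 × 0.01 = 0.417667 kg.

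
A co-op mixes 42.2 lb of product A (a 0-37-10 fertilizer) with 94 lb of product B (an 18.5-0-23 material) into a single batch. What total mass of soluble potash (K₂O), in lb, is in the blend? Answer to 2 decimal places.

K₂O mass = 10%×42.2 + 23%×94 = 25.84 lb.

25.84 lb K₂O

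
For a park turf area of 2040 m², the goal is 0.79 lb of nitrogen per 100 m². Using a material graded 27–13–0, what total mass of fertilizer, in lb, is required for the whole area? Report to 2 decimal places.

59.69 lb

Product per 100 m² = 0.79 / 27% = 2.92593 lb.
Total product = 2.92593 × 2040 / 100 = 59.6889 lb.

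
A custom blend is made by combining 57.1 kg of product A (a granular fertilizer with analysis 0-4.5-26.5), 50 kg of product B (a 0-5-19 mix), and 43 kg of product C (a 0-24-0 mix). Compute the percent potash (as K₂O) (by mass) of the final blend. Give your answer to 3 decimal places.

Total mass = 57.1 + 50 + 43 = 150.1 kg.
K₂O mass = 26.5%×57.1 + 19%×50 + 0%×43 = 24.6315 kg.
% K₂O = 24.6315 / 150.1 = 16.4101%.

16.410% K₂O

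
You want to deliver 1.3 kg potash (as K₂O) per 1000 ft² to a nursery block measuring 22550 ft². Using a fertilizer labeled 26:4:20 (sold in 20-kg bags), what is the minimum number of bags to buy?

8 bags

Product per 1000 ft² = 1.3 / 20% = 6.5 kg.
Total product = 6.5 × 22550 / 1000 = 146.575 kg.
Bags = ⌈146.575 / 20⌉ = 8.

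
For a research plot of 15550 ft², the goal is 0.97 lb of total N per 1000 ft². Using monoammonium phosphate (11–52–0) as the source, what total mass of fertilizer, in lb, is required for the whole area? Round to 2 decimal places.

Product per 1000 ft² = 0.97 / 11% = 8.81818 lb.
Total product = 8.81818 × 15550 / 1000 = 137.123 lb.

137.12 lb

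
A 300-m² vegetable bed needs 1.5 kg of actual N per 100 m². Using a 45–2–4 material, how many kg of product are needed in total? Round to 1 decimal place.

10.0 kg

Product per 100 m² = 1.5 / 45% = 3.33333 kg.
Total product = 3.33333 × 300 / 100 = 10 kg.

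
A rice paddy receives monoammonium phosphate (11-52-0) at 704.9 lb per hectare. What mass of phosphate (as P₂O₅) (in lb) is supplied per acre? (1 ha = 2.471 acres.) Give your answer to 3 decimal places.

148.340 lb P₂O₅ per acre

P₂O₅ per hectare = 704.9 × 52% = 366.548 lb.
Convert to per acre: 366.548 × 0.404694 = 148.3399 lb.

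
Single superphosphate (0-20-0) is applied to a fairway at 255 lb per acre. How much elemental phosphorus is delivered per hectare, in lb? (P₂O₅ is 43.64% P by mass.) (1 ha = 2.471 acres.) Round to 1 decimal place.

P₂O₅ per acre = 255 × 20% = 51 lb.
Elemental P = 51 × 0.4364 = 22.2564 lb per acre.
Convert to per hectare: 22.2564 × 2.471 = 54.9956 lb.

55.0 lb P per hectare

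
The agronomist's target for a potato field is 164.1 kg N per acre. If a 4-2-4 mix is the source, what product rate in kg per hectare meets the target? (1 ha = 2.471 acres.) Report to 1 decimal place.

10137.3 kg of product per hectare

Product per acre = 164.1 / 4% = 4102.5 kg.
Convert to per hectare: 4102.5 × 2.471 = 10137.28 kg.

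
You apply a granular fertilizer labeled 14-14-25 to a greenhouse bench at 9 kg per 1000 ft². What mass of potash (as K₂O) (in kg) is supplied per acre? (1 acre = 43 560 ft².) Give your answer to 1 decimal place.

98.0 kg K₂O per acre

K₂O per 1000 ft² = 9 × 25% = 2.25 kg.
Convert to per acre: 2.25 × 43.56 = 98.01 kg.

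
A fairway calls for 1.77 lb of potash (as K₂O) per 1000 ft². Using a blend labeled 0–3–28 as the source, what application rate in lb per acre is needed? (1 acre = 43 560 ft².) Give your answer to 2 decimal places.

275.36 lb of product per acre

Product per 1000 ft² = 1.77 / 28% = 6.32143 lb.
Convert to per acre: 6.32143 × 43.56 = 275.361 lb.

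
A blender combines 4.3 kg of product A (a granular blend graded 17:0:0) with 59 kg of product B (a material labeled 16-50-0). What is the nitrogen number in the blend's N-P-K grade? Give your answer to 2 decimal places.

16.07% N

Total mass = 4.3 + 59 = 63.3 kg.
N mass = 17%×4.3 + 16%×59 = 10.171 kg.
% N = 10.171 / 63.3 = 16.0679%.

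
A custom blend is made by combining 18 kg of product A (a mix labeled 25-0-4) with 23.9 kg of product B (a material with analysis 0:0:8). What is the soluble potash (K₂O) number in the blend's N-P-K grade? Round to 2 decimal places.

Total mass = 18 + 23.9 = 41.9 kg.
K₂O mass = 4%×18 + 8%×23.9 = 2.632 kg.
% K₂O = 2.632 / 41.9 = 6.28162%.

6.28% K₂O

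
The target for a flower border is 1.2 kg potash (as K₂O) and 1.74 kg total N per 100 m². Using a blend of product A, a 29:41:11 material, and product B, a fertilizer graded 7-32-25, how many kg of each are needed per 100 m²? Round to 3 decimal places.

5.417 kg product A, 2.417 kg product B

Per-100 m² balance (a = product A, b = product B):
K₂O: 0.11·a + 0.25·b = 1.2
N: 0.29·a + 0.07·b = 1.74
Eliminate a: (row1) − 0.11/0.29·(row2) → 0.223448·b = 0.54, so b = 2.41667.
Back-substitute: a = (1.2 − 0.25·2.41667) / 0.11 = 5.41667.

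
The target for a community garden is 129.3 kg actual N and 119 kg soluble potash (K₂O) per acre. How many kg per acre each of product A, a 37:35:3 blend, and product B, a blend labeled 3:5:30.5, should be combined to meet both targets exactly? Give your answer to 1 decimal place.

320.4 kg product A, 358.7 kg product B

Let a = kg of product A, b = kg of product B (per acre).
N: 0.37·a + 0.03·b = 129.3
K₂O: 0.03·a + 0.305·b = 119
Eliminate a: (row1) − 0.37/0.03·(row2) → -3.73167·b = -1338.37, so b = 358.651.
Back-substitute: a = (129.3 − 0.03·358.651) / 0.37 = 320.38.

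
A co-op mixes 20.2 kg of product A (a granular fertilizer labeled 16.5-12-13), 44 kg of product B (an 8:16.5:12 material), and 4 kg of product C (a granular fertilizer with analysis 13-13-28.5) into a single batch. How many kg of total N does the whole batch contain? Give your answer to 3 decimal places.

7.373 kg N

N mass = 16.5%×20.2 + 8%×44 + 13%×4 = 7.373 kg.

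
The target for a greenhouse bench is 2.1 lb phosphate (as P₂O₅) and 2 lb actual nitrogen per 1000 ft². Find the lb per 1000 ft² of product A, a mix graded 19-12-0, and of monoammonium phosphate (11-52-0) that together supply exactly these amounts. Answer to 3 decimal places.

Per-1000 ft² balance (a = product A, b = monoammonium phosphate):
P₂O₅: 0.12·a + 0.52·b = 2.1
N: 0.19·a + 0.11·b = 2
Solving simultaneously: a = 9.45093, b = 1.85748.

9.451 lb product A, 1.857 lb monoammonium phosphate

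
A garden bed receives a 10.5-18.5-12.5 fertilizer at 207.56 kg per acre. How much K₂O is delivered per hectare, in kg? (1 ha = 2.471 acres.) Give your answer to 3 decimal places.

64.110 kg K₂O per hectare

K₂O per acre = 207.56 × 12.5% = 25.945 kg.
Convert to per hectare: 25.945 × 2.471 = 64.1101 kg.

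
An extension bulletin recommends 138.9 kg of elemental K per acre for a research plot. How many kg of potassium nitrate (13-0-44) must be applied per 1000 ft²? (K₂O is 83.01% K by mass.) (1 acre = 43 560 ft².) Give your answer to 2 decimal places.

8.73 kg of product per thousand sq ft

As K₂O: 138.9 / 0.8301 = 167.329 kg per acre.
Product per acre = 167.329 / 44% = 380.294 kg.
Convert to per 1000 ft²: 380.294 × 0.0229568 = 8.73034 kg.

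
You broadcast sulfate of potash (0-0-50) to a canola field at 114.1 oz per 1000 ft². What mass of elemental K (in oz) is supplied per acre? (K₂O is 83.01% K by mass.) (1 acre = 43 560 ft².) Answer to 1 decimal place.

K₂O per 1000 ft² = 114.1 × 50% = 57.05 oz.
Elemental K = 57.05 × 0.8301 = 47.3572 oz per 1000 ft².
Convert to per acre: 47.3572 × 43.56 = 2062.88 oz.

2062.9 oz K per acre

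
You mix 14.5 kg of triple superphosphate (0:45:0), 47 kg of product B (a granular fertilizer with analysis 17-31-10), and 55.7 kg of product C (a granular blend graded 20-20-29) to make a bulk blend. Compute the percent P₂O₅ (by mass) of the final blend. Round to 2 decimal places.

Total mass = 14.5 + 47 + 55.7 = 117.2 kg.
P₂O₅ mass = 45%×14.5 + 31%×47 + 20%×55.7 = 32.235 kg.
% P₂O₅ = 32.235 / 117.2 = 27.5043%.

27.50% P₂O₅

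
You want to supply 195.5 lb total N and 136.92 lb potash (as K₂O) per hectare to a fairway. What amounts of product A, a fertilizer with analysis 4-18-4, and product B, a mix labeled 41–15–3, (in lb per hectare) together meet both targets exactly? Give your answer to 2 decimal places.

3307.38 lb product A, 154.16 lb product B

Per-hectare balance (a = product A, b = product B):
N: 0.04·a + 0.41·b = 195.5
K₂O: 0.04·a + 0.03·b = 136.92
Solving simultaneously: a = 3307.382, b = 154.158.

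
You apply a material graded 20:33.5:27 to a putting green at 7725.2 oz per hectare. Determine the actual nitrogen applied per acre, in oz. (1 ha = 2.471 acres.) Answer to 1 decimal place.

nitrogen per hectare = 7725.2 × 20% = 1545.04 oz.
Convert to per acre: 1545.04 × 0.404694 = 625.269 oz.

625.3 oz N per acre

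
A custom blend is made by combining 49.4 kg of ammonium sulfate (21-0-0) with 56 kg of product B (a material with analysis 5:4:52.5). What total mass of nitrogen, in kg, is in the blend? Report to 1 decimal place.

N mass = 21%×49.4 + 5%×56 = 13.174 kg.

13.2 kg N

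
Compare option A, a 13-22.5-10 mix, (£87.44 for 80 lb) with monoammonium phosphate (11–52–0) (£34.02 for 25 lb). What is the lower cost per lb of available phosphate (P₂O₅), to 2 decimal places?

option A: P₂O₅ per bag = 80 × 22.5% = 18 lb; cost = 87.44 / 18 = £4.8578/lb P₂O₅.
monoammonium phosphate: P₂O₅ per bag = 25 × 52% = 13 lb; cost = 34.02 / 13 = £2.6169/lb P₂O₅.
monoammonium phosphate is cheaper.

£2.62 per lb P₂O₅ (monoammonium phosphate)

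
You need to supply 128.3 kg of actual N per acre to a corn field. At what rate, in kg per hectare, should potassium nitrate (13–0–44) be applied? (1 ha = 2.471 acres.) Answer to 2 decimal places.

2438.69 kg of product per hectare

Product per acre = 128.3 / 13% = 986.923 kg.
Convert to per hectare: 986.923 × 2.471 = 2438.687 kg.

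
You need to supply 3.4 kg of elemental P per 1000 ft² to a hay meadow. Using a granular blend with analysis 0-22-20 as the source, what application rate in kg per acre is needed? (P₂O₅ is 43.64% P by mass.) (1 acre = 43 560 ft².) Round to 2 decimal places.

As P₂O₅: 3.4 / 0.4364 = 7.79102 kg per 1000 ft².
Product per 1000 ft² = 7.79102 / 22% = 35.4137 kg.
Convert to per acre: 35.4137 × 43.56 = 1542.621 kg.

1542.62 kg of product per acre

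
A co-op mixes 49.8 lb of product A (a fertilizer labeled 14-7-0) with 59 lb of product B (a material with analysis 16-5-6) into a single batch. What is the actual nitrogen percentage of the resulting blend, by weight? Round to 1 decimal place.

15.1% N

Total mass = 49.8 + 59 = 108.8 lb.
N mass = 14%×49.8 + 16%×59 = 16.412 lb.
% N = 16.412 / 108.8 = 15.0846%.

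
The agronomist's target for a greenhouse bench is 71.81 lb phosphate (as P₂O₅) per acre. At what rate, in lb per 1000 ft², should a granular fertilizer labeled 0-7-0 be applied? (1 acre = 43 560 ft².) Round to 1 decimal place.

23.6 lb of product per thousand sq ft

Product per acre = 71.81 / 7% = 1025.86 lb.
Convert to per 1000 ft²: 1025.86 × 0.0229568 = 23.5504 lb.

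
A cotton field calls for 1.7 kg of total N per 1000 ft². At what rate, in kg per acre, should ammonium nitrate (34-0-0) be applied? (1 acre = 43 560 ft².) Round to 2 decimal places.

Product per 1000 ft² = 1.7 / 34% = 5 kg.
Convert to per acre: 5 × 43.56 = 217.8 kg.

217.80 kg of product per acre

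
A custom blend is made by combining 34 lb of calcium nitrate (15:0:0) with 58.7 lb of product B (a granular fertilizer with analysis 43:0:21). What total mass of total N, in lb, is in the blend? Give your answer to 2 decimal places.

N mass = 15%×34 + 43%×58.7 = 30.341 lb.

30.34 lb N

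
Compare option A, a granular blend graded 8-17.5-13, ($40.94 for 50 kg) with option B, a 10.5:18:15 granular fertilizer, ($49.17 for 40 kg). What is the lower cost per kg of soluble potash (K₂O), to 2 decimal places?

$6.30 per kg K₂O (option A)

option A: K₂O per bag = 50 × 13% = 6.5 kg; cost = 40.94 / 6.5 = $6.2985/kg K₂O.
option B: K₂O per bag = 40 × 15% = 6 kg; cost = 49.17 / 6 = $8.1950/kg K₂O.
option A is cheaper.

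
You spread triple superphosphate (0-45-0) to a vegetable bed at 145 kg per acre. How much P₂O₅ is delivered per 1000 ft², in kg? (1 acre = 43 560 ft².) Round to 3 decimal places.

1.498 kg P₂O₅ per thousand sq ft

P₂O₅ per acre = 145 × 45% = 65.25 kg.
Convert to per 1000 ft²: 65.25 × 0.0229568 = 1.49793 kg.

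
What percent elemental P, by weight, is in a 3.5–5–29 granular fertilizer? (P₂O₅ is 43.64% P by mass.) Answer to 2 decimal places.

%P = 5 × 0.4364 = 2.182%.

2.18% P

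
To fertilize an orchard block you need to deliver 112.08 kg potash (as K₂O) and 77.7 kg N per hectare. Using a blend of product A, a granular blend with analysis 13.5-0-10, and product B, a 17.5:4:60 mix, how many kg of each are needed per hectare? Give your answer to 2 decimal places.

Per-hectare balance (a = product A, b = product B):
K₂O: 0.1·a + 0.6·b = 112.08
N: 0.135·a + 0.175·b = 77.7
From row1: a = (112.08 − 0.6·b) / 0.1.
Into row2: 0.135·(112.08 − 0.6·b)/0.1 + 0.175·b = 77.7 → b = 115.918, a = 425.291.

425.29 kg product A, 115.92 kg product B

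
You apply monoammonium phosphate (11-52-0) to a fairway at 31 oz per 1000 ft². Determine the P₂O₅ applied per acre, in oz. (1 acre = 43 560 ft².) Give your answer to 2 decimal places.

P₂O₅ per 1000 ft² = 31 × 52% = 16.12 oz.
Convert to per acre: 16.12 × 43.56 = 702.187 oz.

702.19 oz P₂O₅ per acre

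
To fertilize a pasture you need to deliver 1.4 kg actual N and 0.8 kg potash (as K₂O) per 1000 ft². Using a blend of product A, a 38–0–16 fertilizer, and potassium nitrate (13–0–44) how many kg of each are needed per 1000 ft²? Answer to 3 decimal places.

3.497 kg product A, 0.546 kg potassium nitrate

Per-1000 ft² balance (a = product A, b = potassium nitrate):
N: 0.38·a + 0.13·b = 1.4
K₂O: 0.16·a + 0.44·b = 0.8
Eliminate b: (row1) − 0.13/0.44·(row2) → 0.332727·a = 1.16364, so a = 3.49727.
Then b = (0.8 − 0.16·3.49727) / 0.44 = 0.546448.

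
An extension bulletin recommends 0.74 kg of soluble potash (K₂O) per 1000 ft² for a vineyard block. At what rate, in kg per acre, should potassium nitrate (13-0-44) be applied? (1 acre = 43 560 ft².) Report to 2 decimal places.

73.26 kg of product per acre

Product per 1000 ft² = 0.74 / 44% = 1.68182 kg.
Convert to per acre: 1.68182 × 43.56 = 73.26 kg.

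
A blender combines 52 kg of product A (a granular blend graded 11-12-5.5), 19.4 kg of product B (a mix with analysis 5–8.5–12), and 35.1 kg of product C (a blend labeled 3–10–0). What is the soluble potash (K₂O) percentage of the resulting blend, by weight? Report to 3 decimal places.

4.871% K₂O

Total mass = 52 + 19.4 + 35.1 = 106.5 kg.
K₂O mass = 5.5%×52 + 12%×19.4 + 0%×35.1 = 5.188 kg.
% K₂O = 5.188 / 106.5 = 4.87136%.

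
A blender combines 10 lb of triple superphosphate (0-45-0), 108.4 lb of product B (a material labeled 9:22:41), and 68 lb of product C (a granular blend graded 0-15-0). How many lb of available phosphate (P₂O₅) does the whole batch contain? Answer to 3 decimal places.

P₂O₅ mass = 45%×10 + 22%×108.4 + 15%×68 = 38.548 lb.

38.548 lb P₂O₅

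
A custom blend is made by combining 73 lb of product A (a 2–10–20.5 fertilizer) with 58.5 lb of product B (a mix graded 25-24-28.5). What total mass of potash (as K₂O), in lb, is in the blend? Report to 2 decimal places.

K₂O mass = 20.5%×73 + 28.5%×58.5 = 31.6375 lb.

31.64 lb K₂O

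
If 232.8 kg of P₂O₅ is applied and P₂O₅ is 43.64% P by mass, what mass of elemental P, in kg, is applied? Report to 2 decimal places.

P = 232.8 × 0.4364 = 101.594 kg.

101.59 kg P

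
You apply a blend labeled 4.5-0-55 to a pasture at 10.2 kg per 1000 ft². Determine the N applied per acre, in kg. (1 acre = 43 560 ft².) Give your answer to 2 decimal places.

nitrogen per 1000 ft² = 10.2 × 4.5% = 0.459 kg.
Convert to per acre: 0.459 × 43.56 = 19.994 kg.

19.99 kg N per acre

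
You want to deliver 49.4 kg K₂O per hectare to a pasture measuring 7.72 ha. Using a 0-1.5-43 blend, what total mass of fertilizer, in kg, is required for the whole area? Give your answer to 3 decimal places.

886.902 kg

Product per hectare = 49.4 / 43% = 114.884 kg.
Total product = 114.884 × 7.72 = 886.9023 kg.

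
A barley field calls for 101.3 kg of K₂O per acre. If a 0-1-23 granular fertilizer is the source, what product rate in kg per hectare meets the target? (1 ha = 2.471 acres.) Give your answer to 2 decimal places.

Product per acre = 101.3 / 23% = 440.435 kg.
Convert to per hectare: 440.435 × 2.471 = 1088.314 kg.

1088.31 kg of product per hectare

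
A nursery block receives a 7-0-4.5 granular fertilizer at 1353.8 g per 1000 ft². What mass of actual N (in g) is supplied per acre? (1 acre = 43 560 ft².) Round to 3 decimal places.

4128.007 g N per acre

nitrogen per 1000 ft² = 1353.8 × 7% = 94.766 g.
Convert to per acre: 94.766 × 43.56 = 4128.00696 g.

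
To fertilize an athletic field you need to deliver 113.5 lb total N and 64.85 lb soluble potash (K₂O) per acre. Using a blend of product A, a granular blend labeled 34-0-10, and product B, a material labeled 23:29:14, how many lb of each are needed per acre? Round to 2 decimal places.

With a, b = lb per acre of product A and product B:
N: 0.34·a + 0.23·b = 113.5
K₂O: 0.1·a + 0.14·b = 64.85
Eliminate a: (row1) − 0.34/0.1·(row2) → -0.246·b = -106.99, so b = 434.919.
Back-substitute: a = (113.5 − 0.23·434.919) / 0.34 = 39.6138.

39.61 lb product A, 434.92 lb product B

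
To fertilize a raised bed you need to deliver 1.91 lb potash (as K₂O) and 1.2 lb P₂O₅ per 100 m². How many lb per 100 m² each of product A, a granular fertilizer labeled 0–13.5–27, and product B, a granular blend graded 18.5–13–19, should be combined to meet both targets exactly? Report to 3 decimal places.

Per-100 m² balance (a = product A, b = product B):
K₂O: 0.27·a + 0.19·b = 1.91
P₂O₅: 0.135·a + 0.13·b = 1.2
Solving simultaneously: a = 2.14815, b = 7.

2.148 lb product A, 7.000 lb product B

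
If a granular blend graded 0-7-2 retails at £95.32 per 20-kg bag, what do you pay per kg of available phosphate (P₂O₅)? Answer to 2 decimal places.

£68.09 per kg P₂O₅

P₂O₅ in bag = 20 × 7% = 1.4 kg.
Cost per kg P₂O₅ = £95.32 / 1.4 = £68.0857.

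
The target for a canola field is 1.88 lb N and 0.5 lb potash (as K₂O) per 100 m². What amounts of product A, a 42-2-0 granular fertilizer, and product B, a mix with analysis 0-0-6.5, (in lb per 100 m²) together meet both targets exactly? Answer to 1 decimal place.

4.5 lb product A, 7.7 lb product B

Let a = lb of product A, b = lb of product B (per 100 m²).
N: 0.42·a + 0·b = 1.88
K₂O: 0·a + 0.065·b = 0.5
Solving simultaneously: a = 4.47619, b = 7.69231.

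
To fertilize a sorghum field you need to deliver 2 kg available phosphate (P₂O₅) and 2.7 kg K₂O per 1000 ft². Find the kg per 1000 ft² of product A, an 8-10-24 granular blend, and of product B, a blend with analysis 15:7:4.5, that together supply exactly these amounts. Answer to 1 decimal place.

8.0 kg product A, 17.1 kg product B

With a, b = kg per 1000 ft² of product A and product B:
P₂O₅: 0.1·a + 0.07·b = 2
K₂O: 0.24·a + 0.045·b = 2.7
From row1: a = (2 − 0.07·b) / 0.1.
Into row2: 0.24·(2 − 0.07·b)/0.1 + 0.045·b = 2.7 → b = 17.0732, a = 8.04878.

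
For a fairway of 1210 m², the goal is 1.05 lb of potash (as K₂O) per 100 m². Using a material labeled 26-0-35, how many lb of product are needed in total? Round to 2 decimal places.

Product per 100 m² = 1.05 / 35% = 3 lb.
Total product = 3 × 1210 / 100 = 36.3 lb.

36.30 lb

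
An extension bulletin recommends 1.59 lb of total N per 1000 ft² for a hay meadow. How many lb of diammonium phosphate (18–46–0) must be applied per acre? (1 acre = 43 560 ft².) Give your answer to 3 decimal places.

Product per 1000 ft² = 1.59 / 18% = 8.83333 lb.
Convert to per acre: 8.83333 × 43.56 = 384.78 lb.

384.780 lb of product per acre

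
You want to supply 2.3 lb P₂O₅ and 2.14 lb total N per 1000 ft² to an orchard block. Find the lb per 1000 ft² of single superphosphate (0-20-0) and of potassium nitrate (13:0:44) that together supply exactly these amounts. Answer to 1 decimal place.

With a, b = lb per 1000 ft² of single superphosphate and potassium nitrate:
P₂O₅: 0.2·a + 0·b = 2.3
N: 0·a + 0.13·b = 2.14
Solving simultaneously: a = 11.5, b = 16.4615.

11.5 lb single superphosphate, 16.5 lb potassium nitrate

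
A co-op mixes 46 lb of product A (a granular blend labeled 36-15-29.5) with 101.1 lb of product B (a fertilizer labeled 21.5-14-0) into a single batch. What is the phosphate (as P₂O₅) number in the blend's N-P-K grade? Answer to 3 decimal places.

Total mass = 46 + 101.1 = 147.1 lb.
P₂O₅ mass = 15%×46 + 14%×101.1 = 21.054 lb.
% P₂O₅ = 21.054 / 147.1 = 14.3127%.

14.313% P₂O₅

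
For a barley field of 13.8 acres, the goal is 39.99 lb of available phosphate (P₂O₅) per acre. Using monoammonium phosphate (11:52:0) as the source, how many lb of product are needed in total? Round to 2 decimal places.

Product per acre = 39.99 / 52% = 76.9038 lb.
Total product = 76.9038 × 13.8 = 1061.273 lb.

1061.27 lb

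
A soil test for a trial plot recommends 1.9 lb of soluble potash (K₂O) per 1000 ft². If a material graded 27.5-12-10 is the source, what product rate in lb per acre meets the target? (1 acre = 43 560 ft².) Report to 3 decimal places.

Product per 1000 ft² = 1.9 / 10% = 19 lb.
Convert to per acre: 19 × 43.56 = 827.64 lb.

827.640 lb of product per acre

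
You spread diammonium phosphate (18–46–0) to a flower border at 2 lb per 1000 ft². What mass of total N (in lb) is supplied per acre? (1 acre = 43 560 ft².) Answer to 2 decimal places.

nitrogen per 1000 ft² = 2 × 18% = 0.36 lb.
Convert to per acre: 0.36 × 43.56 = 15.6816 lb.

15.68 lb N per acre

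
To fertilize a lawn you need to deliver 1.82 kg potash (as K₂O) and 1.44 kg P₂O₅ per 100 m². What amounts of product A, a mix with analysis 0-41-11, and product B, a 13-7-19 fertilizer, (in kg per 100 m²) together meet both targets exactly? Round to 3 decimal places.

Let a = kg of product A, b = kg of product B (per 100 m²).
K₂O: 0.11·a + 0.19·b = 1.82
P₂O₅: 0.41·a + 0.07·b = 1.44
Solving simultaneously: a = 2.08262, b = 8.37322.

2.083 kg product A, 8.373 kg product B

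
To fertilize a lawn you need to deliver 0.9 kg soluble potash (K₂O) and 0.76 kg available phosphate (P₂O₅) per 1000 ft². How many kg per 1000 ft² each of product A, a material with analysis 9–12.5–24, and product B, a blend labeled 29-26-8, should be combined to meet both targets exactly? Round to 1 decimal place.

3.3 kg product A, 1.3 kg product B

With a, b = kg per 1000 ft² of product A and product B:
K₂O: 0.24·a + 0.08·b = 0.9
P₂O₅: 0.125·a + 0.26·b = 0.76
Solving simultaneously: a = 3.30534, b = 1.33397.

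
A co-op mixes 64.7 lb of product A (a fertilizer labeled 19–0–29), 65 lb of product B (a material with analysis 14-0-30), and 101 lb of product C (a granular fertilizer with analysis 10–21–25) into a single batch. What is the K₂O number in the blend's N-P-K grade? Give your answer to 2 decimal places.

Total mass = 64.7 + 65 + 101 = 230.7 lb.
K₂O mass = 29%×64.7 + 30%×65 + 25%×101 = 63.513 lb.
% K₂O = 63.513 / 230.7 = 27.5306%.

27.53% K₂O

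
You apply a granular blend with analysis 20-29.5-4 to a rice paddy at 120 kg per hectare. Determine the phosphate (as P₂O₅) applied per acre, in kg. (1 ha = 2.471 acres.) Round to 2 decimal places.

14.33 kg P₂O₅ per acre

P₂O₅ per hectare = 120 × 29.5% = 35.4 kg.
Convert to per acre: 35.4 × 0.404694 = 14.3262 kg.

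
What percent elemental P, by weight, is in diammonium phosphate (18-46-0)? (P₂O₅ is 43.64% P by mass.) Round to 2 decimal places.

20.07% P

%P = 46 × 0.4364 = 20.0744%.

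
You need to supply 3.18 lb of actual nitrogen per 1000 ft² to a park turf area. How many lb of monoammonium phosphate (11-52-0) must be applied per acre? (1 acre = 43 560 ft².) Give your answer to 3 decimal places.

Product per 1000 ft² = 3.18 / 11% = 28.9091 lb.
Convert to per acre: 28.9091 × 43.56 = 1259.28 lb.

1259.280 lb of product per acre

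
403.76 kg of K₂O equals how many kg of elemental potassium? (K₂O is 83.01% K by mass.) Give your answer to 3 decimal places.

K = 403.76 × 0.8301 = 335.1612 kg.

335.161 kg K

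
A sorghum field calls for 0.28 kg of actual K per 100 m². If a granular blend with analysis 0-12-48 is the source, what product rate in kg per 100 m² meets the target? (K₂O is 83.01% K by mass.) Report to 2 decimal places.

0.70 kg of product per hundred sq m

As K₂O: 0.28 / 0.8301 = 0.337309 kg per 100 m².
Product per 100 m² = 0.337309 / 48% = 0.702727 kg.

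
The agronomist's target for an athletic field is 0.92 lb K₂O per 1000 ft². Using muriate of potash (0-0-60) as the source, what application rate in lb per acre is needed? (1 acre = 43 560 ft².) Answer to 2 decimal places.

66.79 lb of product per acre

Product per 1000 ft² = 0.92 / 60% = 1.53333 lb.
Convert to per acre: 1.53333 × 43.56 = 66.792 lb.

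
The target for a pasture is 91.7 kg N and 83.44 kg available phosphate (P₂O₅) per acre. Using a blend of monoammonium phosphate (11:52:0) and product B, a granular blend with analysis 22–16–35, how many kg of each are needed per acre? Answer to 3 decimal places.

Let a = kg of monoammonium phosphate, b = kg of product B (per acre).
N: 0.11·a + 0.22·b = 91.7
P₂O₅: 0.52·a + 0.16·b = 83.44
Eliminate b: (row1) − 0.22/0.16·(row2) → -0.605·a = -23.03, so a = 38.0661.
Then b = (83.44 − 0.52·38.0661) / 0.16 = 397.7851.

38.066 kg monoammonium phosphate, 397.785 kg product B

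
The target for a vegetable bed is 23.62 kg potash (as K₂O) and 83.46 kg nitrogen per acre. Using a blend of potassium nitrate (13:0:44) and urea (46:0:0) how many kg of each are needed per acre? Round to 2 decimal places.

53.68 kg potassium nitrate, 166.26 kg urea

Per-acre balance (a = potassium nitrate, b = urea):
K₂O: 0.44·a + 0·b = 23.62
N: 0.13·a + 0.46·b = 83.46
Eliminate a: (row1) − 0.44/0.13·(row2) → -1.55692·b = -258.86, so b = 166.264.
Back-substitute: a = (23.62 − 0·166.264) / 0.44 = 53.6818.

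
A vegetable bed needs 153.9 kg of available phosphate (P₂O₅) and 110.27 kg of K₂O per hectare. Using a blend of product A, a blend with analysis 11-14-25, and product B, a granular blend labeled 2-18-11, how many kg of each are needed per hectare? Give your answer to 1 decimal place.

98.6 kg product A, 778.3 kg product B

With a, b = kg per hectare of product A and product B:
P₂O₅: 0.14·a + 0.18·b = 153.9
K₂O: 0.25·a + 0.11·b = 110.27
From row1: a = (153.9 − 0.18·b) / 0.14.
Into row2: 0.25·(153.9 − 0.18·b)/0.14 + 0.11·b = 110.27 → b = 778.284, a = 98.6351.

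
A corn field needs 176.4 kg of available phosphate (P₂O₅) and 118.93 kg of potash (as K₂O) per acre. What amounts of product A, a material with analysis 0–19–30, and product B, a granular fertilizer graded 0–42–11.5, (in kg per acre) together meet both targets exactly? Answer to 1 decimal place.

284.8 kg product A, 291.2 kg product B

Per-acre balance (a = product A, b = product B):
P₂O₅: 0.19·a + 0.42·b = 176.4
K₂O: 0.3·a + 0.115·b = 118.93
From row1: a = (176.4 − 0.42·b) / 0.19.
Into row2: 0.3·(176.4 − 0.42·b)/0.19 + 0.115·b = 118.93 → b = 291.15, a = 284.826.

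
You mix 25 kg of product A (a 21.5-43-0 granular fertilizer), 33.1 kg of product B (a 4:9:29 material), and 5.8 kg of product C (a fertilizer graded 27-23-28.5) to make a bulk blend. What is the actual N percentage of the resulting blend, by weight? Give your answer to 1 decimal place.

12.9% N

Total mass = 25 + 33.1 + 5.8 = 63.9 kg.
N mass = 21.5%×25 + 4%×33.1 + 27%×5.8 = 8.265 kg.
% N = 8.265 / 63.9 = 12.9343%.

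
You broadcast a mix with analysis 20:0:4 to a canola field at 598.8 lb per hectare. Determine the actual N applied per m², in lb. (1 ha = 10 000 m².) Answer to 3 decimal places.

0.012 lb N per sq m

nitrogen per hectare = 598.8 × 20% = 119.76 lb.
Convert to per m²: 119.76 × 0.0001 = 0.011976 lb.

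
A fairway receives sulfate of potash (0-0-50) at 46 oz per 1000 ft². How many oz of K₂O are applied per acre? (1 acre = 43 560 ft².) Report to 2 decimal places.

K₂O per 1000 ft² = 46 × 50% = 23 oz.
Convert to per acre: 23 × 43.56 = 1001.88 oz.

1001.88 oz K₂O per acre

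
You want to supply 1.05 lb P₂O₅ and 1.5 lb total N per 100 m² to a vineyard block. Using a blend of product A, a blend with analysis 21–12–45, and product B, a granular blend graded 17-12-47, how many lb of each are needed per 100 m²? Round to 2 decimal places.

With a, b = lb per 100 m² of product A and product B:
P₂O₅: 0.12·a + 0.12·b = 1.05
N: 0.21·a + 0.17·b = 1.5
From row1: a = (1.05 − 0.12·b) / 0.12.
Into row2: 0.21·(1.05 − 0.12·b)/0.12 + 0.17·b = 1.5 → b = 8.4375, a = 0.3125.

0.31 lb product A, 8.44 lb product B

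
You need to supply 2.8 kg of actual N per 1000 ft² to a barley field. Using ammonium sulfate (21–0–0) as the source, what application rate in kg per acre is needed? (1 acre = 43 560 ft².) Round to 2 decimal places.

580.80 kg of product per acre

Product per 1000 ft² = 2.8 / 21% = 13.3333 kg.
Convert to per acre: 13.3333 × 43.56 = 580.8 kg.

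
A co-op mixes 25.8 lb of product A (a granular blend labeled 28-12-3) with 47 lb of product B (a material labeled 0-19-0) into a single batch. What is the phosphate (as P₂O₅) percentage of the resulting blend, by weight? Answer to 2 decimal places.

Total mass = 25.8 + 47 = 72.8 lb.
P₂O₅ mass = 12%×25.8 + 19%×47 = 12.026 lb.
% P₂O₅ = 12.026 / 72.8 = 16.5192%.

16.52% P₂O₅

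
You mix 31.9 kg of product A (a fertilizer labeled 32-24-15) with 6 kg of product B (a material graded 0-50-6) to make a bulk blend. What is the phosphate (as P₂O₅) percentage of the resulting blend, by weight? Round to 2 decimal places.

Total mass = 31.9 + 6 = 37.9 kg.
P₂O₅ mass = 24%×31.9 + 50%×6 = 10.656 kg.
% P₂O₅ = 10.656 / 37.9 = 28.1161%.

28.12% P₂O₅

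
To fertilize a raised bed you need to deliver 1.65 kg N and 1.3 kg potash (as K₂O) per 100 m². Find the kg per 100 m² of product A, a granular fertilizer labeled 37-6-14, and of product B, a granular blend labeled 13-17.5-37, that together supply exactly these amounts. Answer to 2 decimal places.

Per-100 m² balance (a = product A, b = product B):
N: 0.37·a + 0.13·b = 1.65
K₂O: 0.14·a + 0.37·b = 1.3
Eliminate a: (row1) − 0.37/0.14·(row2) → -0.847857·b = -1.78571, so b = 2.10615.
Back-substitute: a = (1.65 − 0.13·2.10615) / 0.37 = 3.71946.

3.72 kg product A, 2.11 kg product B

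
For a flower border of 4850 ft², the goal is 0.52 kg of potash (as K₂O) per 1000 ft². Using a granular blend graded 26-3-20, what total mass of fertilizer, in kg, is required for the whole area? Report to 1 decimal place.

12.6 kg

Product per 1000 ft² = 0.52 / 20% = 2.6 kg.
Total product = 2.6 × 4850 / 1000 = 12.61 kg.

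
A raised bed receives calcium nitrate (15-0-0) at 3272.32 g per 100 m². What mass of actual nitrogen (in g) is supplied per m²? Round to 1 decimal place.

4.9 g N per sq m

nitrogen per 100 m² = 3272.32 × 15% = 490.848 g.
Convert to per m²: 490.848 × 0.01 = 4.90848 g.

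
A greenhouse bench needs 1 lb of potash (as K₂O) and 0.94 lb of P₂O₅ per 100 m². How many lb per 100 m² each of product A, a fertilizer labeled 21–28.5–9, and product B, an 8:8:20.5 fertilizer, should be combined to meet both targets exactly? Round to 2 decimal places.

Per-100 m² balance (a = product A, b = product B):
K₂O: 0.09·a + 0.205·b = 1
P₂O₅: 0.285·a + 0.08·b = 0.94
From row1: a = (1 − 0.205·b) / 0.09.
Into row2: 0.285·(1 − 0.205·b)/0.09 + 0.08·b = 0.94 → b = 3.91215, a = 2.2001.

2.20 lb product A, 3.91 lb product B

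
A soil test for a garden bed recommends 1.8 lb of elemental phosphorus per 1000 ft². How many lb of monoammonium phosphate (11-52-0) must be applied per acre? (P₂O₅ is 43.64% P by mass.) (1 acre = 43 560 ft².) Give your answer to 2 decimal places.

345.52 lb of product per acre

As P₂O₅: 1.8 / 0.4364 = 4.12466 lb per 1000 ft².
Product per 1000 ft² = 4.12466 / 52% = 7.93203 lb.
Convert to per acre: 7.93203 × 43.56 = 345.519 lb.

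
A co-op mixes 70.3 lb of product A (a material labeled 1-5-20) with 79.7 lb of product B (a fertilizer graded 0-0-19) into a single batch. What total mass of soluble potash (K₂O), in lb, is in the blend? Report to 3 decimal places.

K₂O mass = 20%×70.3 + 19%×79.7 = 29.203 lb.

29.203 lb K₂O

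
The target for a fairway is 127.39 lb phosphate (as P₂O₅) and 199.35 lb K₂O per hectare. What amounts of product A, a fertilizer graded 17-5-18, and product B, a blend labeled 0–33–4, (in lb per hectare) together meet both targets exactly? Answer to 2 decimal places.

1057.32 lb product A, 225.83 lb product B

Let a = lb of product A, b = lb of product B (per hectare).
P₂O₅: 0.05·a + 0.33·b = 127.39
K₂O: 0.18·a + 0.04·b = 199.35
Eliminate b: (row1) − 0.33/0.04·(row2) → -1.435·a = -1517.25, so a = 1057.315.
Then b = (199.35 − 0.18·1057.315) / 0.04 = 225.831.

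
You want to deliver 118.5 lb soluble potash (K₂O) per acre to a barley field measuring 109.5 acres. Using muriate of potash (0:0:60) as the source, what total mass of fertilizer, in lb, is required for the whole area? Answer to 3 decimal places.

Product per acre = 118.5 / 60% = 197.5 lb.
Total product = 197.5 × 109.5 = 21626.25 lb.

21626.250 lb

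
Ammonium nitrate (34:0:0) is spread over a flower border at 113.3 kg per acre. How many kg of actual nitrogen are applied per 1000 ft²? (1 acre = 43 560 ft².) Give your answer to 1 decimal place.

0.9 kg N per thousand sq ft

nitrogen per acre = 113.3 × 34% = 38.522 kg.
Convert to per 1000 ft²: 38.522 × 0.0229568 = 0.884343 kg.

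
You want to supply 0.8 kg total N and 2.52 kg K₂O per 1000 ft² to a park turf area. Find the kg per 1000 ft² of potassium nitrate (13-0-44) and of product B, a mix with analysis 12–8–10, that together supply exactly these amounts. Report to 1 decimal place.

5.6 kg potassium nitrate, 0.6 kg product B

With a, b = kg per 1000 ft² of potassium nitrate and product B:
N: 0.13·a + 0.12·b = 0.8
K₂O: 0.44·a + 0.1·b = 2.52
From row1: a = (0.8 − 0.12·b) / 0.13.
Into row2: 0.44·(0.8 − 0.12·b)/0.13 + 0.1·b = 2.52 → b = 0.613065, a = 5.58794.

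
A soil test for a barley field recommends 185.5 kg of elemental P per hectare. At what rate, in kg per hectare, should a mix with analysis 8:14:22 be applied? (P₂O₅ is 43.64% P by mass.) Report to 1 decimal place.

3036.2 kg of product per hectare

As P₂O₅: 185.5 / 0.4364 = 425.069 kg per hectare.
Product per hectare = 425.069 / 14% = 3036.21 kg.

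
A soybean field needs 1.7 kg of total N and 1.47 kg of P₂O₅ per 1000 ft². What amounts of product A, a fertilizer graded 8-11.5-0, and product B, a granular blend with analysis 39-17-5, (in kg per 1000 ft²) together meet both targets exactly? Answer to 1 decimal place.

9.1 kg product A, 2.5 kg product B

Let a = kg of product A, b = kg of product B (per 1000 ft²).
N: 0.08·a + 0.39·b = 1.7
P₂O₅: 0.115·a + 0.17·b = 1.47
Eliminate b: (row1) − 0.39/0.17·(row2) → -0.183824·a = -1.67235, so a = 9.0976.
Then b = (1.47 − 0.115·9.0976) / 0.17 = 2.4928.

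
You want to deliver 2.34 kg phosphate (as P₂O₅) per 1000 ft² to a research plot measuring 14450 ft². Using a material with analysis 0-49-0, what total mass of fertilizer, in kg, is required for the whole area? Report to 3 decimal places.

Product per 1000 ft² = 2.34 / 49% = 4.77551 kg.
Total product = 4.77551 × 14450 / 1000 = 69.0061 kg.

69.006 kg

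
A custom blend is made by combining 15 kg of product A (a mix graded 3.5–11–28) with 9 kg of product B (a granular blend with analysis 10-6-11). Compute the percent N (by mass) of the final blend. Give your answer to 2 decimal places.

Total mass = 15 + 9 = 24 kg.
N mass = 3.5%×15 + 10%×9 = 1.425 kg.
% N = 1.425 / 24 = 5.9375%.

5.94% N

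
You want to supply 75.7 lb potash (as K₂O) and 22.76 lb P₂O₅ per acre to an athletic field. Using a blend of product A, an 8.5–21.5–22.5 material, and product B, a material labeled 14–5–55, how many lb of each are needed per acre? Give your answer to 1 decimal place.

With a, b = lb per acre of product A and product B:
K₂O: 0.225·a + 0.55·b = 75.7
P₂O₅: 0.215·a + 0.05·b = 22.76
Eliminate b: (row1) − 0.55/0.05·(row2) → -2.14·a = -174.66, so a = 81.6168.
Then b = (22.76 − 0.215·81.6168) / 0.05 = 104.248.

81.6 lb product A, 104.2 lb product B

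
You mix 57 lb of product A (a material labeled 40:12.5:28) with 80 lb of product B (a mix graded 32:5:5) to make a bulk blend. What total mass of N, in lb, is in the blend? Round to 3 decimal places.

48.400 lb N

N mass = 40%×57 + 32%×80 = 48.4 lb.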